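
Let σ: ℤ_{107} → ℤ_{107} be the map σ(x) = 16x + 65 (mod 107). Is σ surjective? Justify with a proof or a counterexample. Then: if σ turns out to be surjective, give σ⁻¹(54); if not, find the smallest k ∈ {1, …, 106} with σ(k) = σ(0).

6

Recall that σ is surjective if every y in the codomain equals σ(x) for some x in the domain.
Since gcd(16, 107) = 1, 16 is invertible modulo 107. Euclid's algorithm: 107 = 6·16 + 11, 16 = 1·11 + 5, 11 = 2·5 + 1; back-substituting gives 1 = 87·16 − 13·107, so 16⁻¹ ≡ 87 (mod 107).
Then y ↦ 87(y − 65) is a two-sided inverse to σ, so every y ∈ ℤ_{107} has a preimage.
Thus σ is surjective.
Since σ is surjective, we compute σ⁻¹(54): solve 16x + 65 ≡ 54 (mod 107), i.e. 16x ≡ 96 (mod 107).
Multiplying by 16⁻¹ = 87 gives x ≡ 87·96 = 8352 = 78·107 + 6 ≡ 6 (mod 107).
Check: σ(6) = 16·6 + 65 = 161 = 1·107 + 54 ≡ 54 (mod 107).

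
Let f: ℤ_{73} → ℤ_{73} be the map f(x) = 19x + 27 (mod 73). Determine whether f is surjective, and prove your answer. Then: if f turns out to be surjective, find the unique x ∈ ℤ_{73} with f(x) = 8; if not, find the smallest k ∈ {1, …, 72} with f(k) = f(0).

Since gcd(19, 73) = 1, 19 is invertible modulo 73. Euclid's algorithm: 73 = 3·19 + 16, 19 = 1·16 + 3, 16 = 5·3 + 1; back-substituting gives 1 = 50·19 − 13·73, so 19⁻¹ ≡ 50 (mod 73).
For any y ∈ ℤ_{73}, x = 50(y − 27) mod 73 satisfies f(x) = 19·50(y − 27) + 27 ≡ y (since 19·50 ≡ 1 mod 73). So every y has a preimage.
Therefore f is surjective.
Since f is surjective, we compute f⁻¹(8): solve 19x + 27 ≡ 8 (mod 73), i.e. 19x ≡ 54 (mod 73).
Multiplying by 19⁻¹ = 50 gives x ≡ 50·54 = 2700 = 36·73 + 72 ≡ 72 (mod 73).
Check: f(72) = 19·72 + 27 = 1395 = 19·73 + 8 ≡ 8 (mod 73).

72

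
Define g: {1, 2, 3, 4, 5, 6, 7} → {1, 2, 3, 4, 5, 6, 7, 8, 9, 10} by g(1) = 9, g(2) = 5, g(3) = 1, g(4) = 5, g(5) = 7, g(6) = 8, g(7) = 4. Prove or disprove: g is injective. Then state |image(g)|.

6

g(2) = 5 = g(4) with 2 ≠ 4, so g is not injective.
The image of g is {1, 4, 5, 7, 8, 9}, which has 6 elements.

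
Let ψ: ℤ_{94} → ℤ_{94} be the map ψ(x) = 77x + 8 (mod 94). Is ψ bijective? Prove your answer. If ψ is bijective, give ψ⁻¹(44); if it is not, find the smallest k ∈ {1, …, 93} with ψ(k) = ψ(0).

Recall: ψ is injective if ψ(s) = ψ(t) implies s = t.
If ψ(s) = ψ(t), then 77s ≡ 77t (mod 94). Because gcd(77, 94) = 1, we may cancel 77 to get s ≡ t (mod 94).
We now compute 77⁻¹ mod 94 explicitly. Euclid's algorithm: 94 = 1·77 + 17, 77 = 4·17 + 9, 17 = 1·9 + 8, 9 = 1·8 + 1; back-substituting gives 1 = 11·77 − 9·94, so 77⁻¹ ≡ 11 (mod 94).
Then y ↦ 11(y − 8) is a two-sided inverse to ψ, so every y ∈ ℤ_{94} has a preimage.
Hence ψ is bijective.
Since ψ is bijective, we compute ψ⁻¹(44): solve 77x + 8 ≡ 44 (mod 94), i.e. 77x ≡ 36 (mod 94).
Multiplying by 77⁻¹ = 11 gives x ≡ 11·36 = 396 = 4·94 + 20 ≡ 20 (mod 94).
Check: ψ(20) = 77·20 + 8 = 1548 = 16·94 + 44 ≡ 44 (mod 94).

20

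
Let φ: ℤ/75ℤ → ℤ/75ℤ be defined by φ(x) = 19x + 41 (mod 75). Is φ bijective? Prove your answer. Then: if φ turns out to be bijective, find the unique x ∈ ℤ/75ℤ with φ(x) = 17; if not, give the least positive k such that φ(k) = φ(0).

If φ(s) = φ(t), then 19s ≡ 19t (mod 75). Because gcd(19, 75) = 1, we may cancel 19 to get s ≡ t (mod 75).
We now compute 19⁻¹ mod 75 explicitly. Euclid's algorithm: 75 = 3·19 + 18, 19 = 1·18 + 1; back-substituting gives 1 = 4·19 − 1·75, so 19⁻¹ ≡ 4 (mod 75).
Then y ↦ 4(y − 41) is a two-sided inverse to φ, so every y ∈ ℤ/75ℤ has a preimage.
So φ is bijective.
Since φ is bijective, we compute φ⁻¹(17): solve 19x + 41 ≡ 17 (mod 75), i.e. 19x ≡ 51 (mod 75).
Multiplying by 19⁻¹ = 4 gives x ≡ 4·51 = 204 = 2·75 + 54 ≡ 54 (mod 75).
Check: φ(54) = 19·54 + 41 = 1067 = 14·75 + 17 ≡ 17 (mod 75).

54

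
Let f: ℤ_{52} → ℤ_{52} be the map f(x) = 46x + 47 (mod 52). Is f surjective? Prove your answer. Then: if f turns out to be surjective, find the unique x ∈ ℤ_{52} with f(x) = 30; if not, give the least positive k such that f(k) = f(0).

26

Since gcd(46, 52) = 2, we have 46x ≡ 0 (mod 2) for all x, so f(x) ≡ 1 (mod 2).
But 0 ≢ 1 (mod 2), so 0 ∈ ℤ_{52} has no preimage. So f is not surjective.
Since f is not surjective, we find the least positive k with f(k) = f(0): this means 46k ≡ 0 (mod 52), i.e. 52 ∣ 46k. Since gcd(46, 52) = 2, dividing through by 2 this holds exactly when 26 ∣ 23k, and as gcd(23, 26) = 1, exactly when 26 ∣ k.
The smallest positive such k is 26.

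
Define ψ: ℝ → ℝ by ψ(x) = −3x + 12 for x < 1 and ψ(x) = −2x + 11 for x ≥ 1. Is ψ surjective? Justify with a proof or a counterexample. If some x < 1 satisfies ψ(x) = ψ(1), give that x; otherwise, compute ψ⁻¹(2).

Both pieces are strictly decreasing (slopes −3 and −2), so each is injective on its own interval.
The left piece maps (−∞, 1) onto (9, ∞); the right piece maps [1, ∞) onto (−∞, 9].
These images together cover ℝ, so ψ is surjective.
Because the two images are disjoint, no x < 1 has ψ(x) = ψ(1), so we compute ψ⁻¹(2): 2 lies in (−∞, 9], so solve −2x + 11 = 2: x = (2 − 11)/(−2) = 9/2.

9/2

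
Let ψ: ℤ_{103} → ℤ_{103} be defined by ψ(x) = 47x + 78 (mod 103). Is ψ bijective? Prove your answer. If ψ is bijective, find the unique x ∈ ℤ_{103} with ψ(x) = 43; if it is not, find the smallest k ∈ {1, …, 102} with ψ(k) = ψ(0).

Suppose ψ(s) = ψ(t) in ℤ_{103}. Then 47s + 78 ≡ 47t + 78 (mod 103), thus 47(s − t) ≡ 0 (mod 103).
Since gcd(47, 103) = 1, 47 is invertible modulo 103, so s − t ≡ 0 (mod 103), i.e. s = t.
We now compute 47⁻¹ mod 103 explicitly. Euclid's algorithm: 103 = 2·47 + 9, 47 = 5·9 + 2, 9 = 4·2 + 1; back-substituting gives 1 = 57·47 − 26·103, so 47⁻¹ ≡ 57 (mod 103).
For any y ∈ ℤ_{103}, x = 57(y − 78) mod 103 satisfies ψ(x) = 47·57(y − 78) + 78 ≡ y (since 47·57 ≡ 1 mod 103). So every y has a preimage.
So ψ is bijective.
Since ψ is bijective, we find ψ⁻¹(43): we need 47x ≡ 43 − 78 ≡ 68 (mod 103). Using 47⁻¹ = 57: x ≡ 57·68 = 3876 = 37·103 + 65, so x = 65.
Check: ψ(65) = 47·65 + 78 = 3133 = 30·103 + 43 ≡ 43 (mod 103).

65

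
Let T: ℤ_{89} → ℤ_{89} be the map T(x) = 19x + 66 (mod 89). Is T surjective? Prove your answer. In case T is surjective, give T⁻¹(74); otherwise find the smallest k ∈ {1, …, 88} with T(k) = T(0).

Since gcd(19, 89) = 1, 19 is invertible modulo 89. Euclid's algorithm: 89 = 4·19 + 13, 19 = 1·13 + 6, 13 = 2·6 + 1; back-substituting gives 1 = 75·19 − 16·89, so 19⁻¹ ≡ 75 (mod 89).
For any y ∈ ℤ_{89}, x = 75(y − 66) mod 89 satisfies T(x) = 19·75(y − 66) + 66 ≡ y (since 19·75 ≡ 1 mod 89). So every y has a preimage.
Hence T is surjective.
Since T is surjective, we find T⁻¹(74): we need 19x ≡ 74 − 66 ≡ 8 (mod 89). Using 19⁻¹ = 75: x ≡ 75·8 = 600 = 6·89 + 66, so x = 66.
Check: T(66) = 19·66 + 66 = 1320 = 14·89 + 74 ≡ 74 (mod 89).

66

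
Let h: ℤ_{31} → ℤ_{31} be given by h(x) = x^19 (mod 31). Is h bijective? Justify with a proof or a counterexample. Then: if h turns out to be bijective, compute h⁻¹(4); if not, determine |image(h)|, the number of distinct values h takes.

8

Since 31 is prime, the nonzero elements of ℤ_{31} form a cyclic group of order 30.
As gcd(19, 30) = 1, raising to the 19th power is a bijection on this group: if x_1^19 ≡ x_2^19 then (x_1x_2^{−1})^19 = 1, and the only element of order dividing gcd(19, 30) = 1 is 1, so x_1 = x_2.
With h(0) = 0 this makes h injective on all of ℤ_{31}, hence bijective (finite equal-size domain and codomain). In particular h is bijective.
Since h is bijective, we find the preimage of 4. The inverse of x ↦ x^19 on (ℤ_{31})^× is x ↦ x^19, because 19·19 = 361 = 12·30 + 1 ≡ 1 (mod 30) and x^{30} = 1 for x ≠ 0 (Fermat). So h⁻¹(4) = 4^19 mod 31.
Repeated squaring mod 31: 4^1 ≡ 4, 4^2 ≡ 4² = 16, 4^4 ≡ 16² = 256 ≡ 8, 4^8 ≡ 8² = 64 ≡ 2, 4^16 ≡ 2² = 4. Since 19 = 16 + 2 + 1, 4^19 ≡ 4·16·4: 4·16 = 64 ≡ 2, then 2·4 = 8. So 4^19 ≡ 8 (mod 31).
Hence h⁻¹(4) = 8.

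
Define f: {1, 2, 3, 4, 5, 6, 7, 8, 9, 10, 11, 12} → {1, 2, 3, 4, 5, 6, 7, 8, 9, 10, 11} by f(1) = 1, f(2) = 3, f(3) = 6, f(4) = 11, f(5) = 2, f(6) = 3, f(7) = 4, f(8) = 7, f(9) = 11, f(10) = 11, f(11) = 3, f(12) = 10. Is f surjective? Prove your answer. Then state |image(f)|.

8

No element maps to 5, so f is not surjective.
The image of f is {1, 2, 3, 4, 6, 7, 10, 11}, which has 8 elements.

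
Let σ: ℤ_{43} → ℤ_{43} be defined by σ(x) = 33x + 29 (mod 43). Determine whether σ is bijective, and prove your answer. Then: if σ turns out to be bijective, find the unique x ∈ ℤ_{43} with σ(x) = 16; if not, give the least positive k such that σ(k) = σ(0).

If σ(a) = σ(b), then 33a ≡ 33b (mod 43). Because gcd(33, 43) = 1, we may cancel 33 to get a ≡ b (mod 43).
We now compute 33⁻¹ mod 43 explicitly. Euclid's algorithm: 43 = 1·33 + 10, 33 = 3·10 + 3, 10 = 3·3 + 1; back-substituting gives 1 = 30·33 − 23·43, so 33⁻¹ ≡ 30 (mod 43).
Then y ↦ 30(y − 29) is a two-sided inverse to σ, so every y ∈ ℤ_{43} has a preimage.
Therefore σ is bijective.
Since σ is bijective, we compute σ⁻¹(16): solve 33x + 29 ≡ 16 (mod 43), i.e. 33x ≡ 30 (mod 43).
Multiplying by 33⁻¹ = 30 gives x ≡ 30·30 = 900 = 20·43 + 40 ≡ 40 (mod 43).
Check: σ(40) = 33·40 + 29 = 1349 = 31·43 + 16 ≡ 16 (mod 43).

40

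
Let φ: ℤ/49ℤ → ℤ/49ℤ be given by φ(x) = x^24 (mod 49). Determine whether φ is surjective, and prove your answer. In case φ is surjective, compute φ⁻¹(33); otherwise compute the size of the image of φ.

8

φ(3): Repeated squaring mod 49: 3^1 ≡ 3, 3^2 ≡ 3² = 9, 3^4 ≡ 9² = 81 ≡ 32, 3^8 ≡ 32² = 1024 ≡ 44, 3^16 ≡ 44² = 1936 ≡ 25. Since 24 = 16 + 8, 3^24 ≡ 25·44: 25·44 = 1100 ≡ 22. So 3^24 ≡ 22 (mod 49).
φ(5): Repeated squaring mod 49: 5^1 ≡ 5, 5^2 ≡ 5² = 25, 5^4 ≡ 25² = 625 ≡ 37, 5^8 ≡ 37² = 1369 ≡ 46, 5^16 ≡ 46² = 2116 ≡ 9. Since 24 = 16 + 8, 5^24 ≡ 9·46: 9·46 = 414 ≡ 22. So 5^24 ≡ 22 (mod 49).
So φ(3) = φ(5) = 22 while 3 ≠ 5, so φ is not injective.
A non-injective map from the 49-element set ℤ/49ℤ to itself takes at most 48 distinct values, so it cannot be surjective. Therefore φ is not surjective.
Since φ is not surjective, we determine |image(φ)|. Computing x^24 mod 49 for each x (by repeated squaring, reducing mod 49 at every step), the values φ(0), φ(1), …, φ(48) are: 0, 1, 8, 22, 15, 22, 29, 0, 22, 43, 29, 8, 36, 8, 0, 43, 29, 36, 1, 1, 36, 0, 15, 15, 43, 43, 15, 15, 0, 36, 1, 1, 36, 29, 43, 0, 8, 36, 8, 29, 43, 22, 0, 29, 22, 15, 22, 8, 1.
The distinct values are {0, 1, 8, 15, 22, 29, 36, 43}; there are 8 of them.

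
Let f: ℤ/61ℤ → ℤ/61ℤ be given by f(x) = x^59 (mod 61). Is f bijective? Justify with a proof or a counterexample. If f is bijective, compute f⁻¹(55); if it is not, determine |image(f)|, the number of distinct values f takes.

Since 61 is prime, the nonzero elements of ℤ/61ℤ form a cyclic group of order 60.
As gcd(59, 60) = 1, raising to the 59th power is a bijection on this group: if x_1^59 ≡ x_2^59 then (x_1x_2^{−1})^59 = 1, and the only element of order dividing gcd(59, 60) = 1 is 1, so x_1 = x_2.
With f(0) = 0 this makes f injective on all of ℤ/61ℤ, hence bijective (finite equal-size domain and codomain). In particular f is bijective.
Since f is bijective, we find the preimage of 55. The inverse of x ↦ x^59 on (ℤ/61ℤ)^× is x ↦ x^59, because 59·59 = 3481 = 58·60 + 1 ≡ 1 (mod 60) and x^{60} = 1 for x ≠ 0 (Fermat). So f⁻¹(55) = 55^59 mod 61.
Repeated squaring mod 61: 55^1 ≡ 55, 55^2 ≡ 55² = 3025 ≡ 36, 55^4 ≡ 36² = 1296 ≡ 15, 55^8 ≡ 15² = 225 ≡ 42, 55^16 ≡ 42² = 1764 ≡ 56, 55^32 ≡ 56² = 3136 ≡ 25. Since 59 = 32 + 16 + 8 + 2 + 1, 55^59 ≡ 25·56·42·36·55: 25·56 = 1400 ≡ 58, then 58·42 = 2436 ≡ 57, then 57·36 = 2052 ≡ 39, then 39·55 = 2145 ≡ 10. So 55^59 ≡ 10 (mod 61).
Hence f⁻¹(55) = 10.

10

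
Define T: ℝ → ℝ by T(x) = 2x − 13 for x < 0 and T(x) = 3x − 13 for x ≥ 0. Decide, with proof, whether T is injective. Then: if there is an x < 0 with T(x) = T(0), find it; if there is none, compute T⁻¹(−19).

Both pieces are strictly increasing (slopes 2 and 3), so each is injective on its own interval.
The left piece maps (−∞, 0) onto (−∞, −13); the right piece maps [0, ∞) onto [−13, ∞).
These images are disjoint, so no value is attained by both pieces. Hence T is injective.
Because the two images are disjoint, no x < 0 has T(x) = T(0), so we compute T⁻¹(−19): −19 lies in (−∞, −13), so solve 2x − 13 = −19: x = (−19 + 13)/2 = −3.

-3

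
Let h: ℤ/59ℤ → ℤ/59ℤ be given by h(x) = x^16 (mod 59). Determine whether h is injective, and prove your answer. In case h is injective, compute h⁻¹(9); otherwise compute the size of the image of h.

30

h(29): Repeated squaring mod 59: 29^1 ≡ 29, 29^2 ≡ 29² = 841 ≡ 15, 29^4 ≡ 15² = 225 ≡ 48, 29^8 ≡ 48² = 2304 ≡ 3, 29^16 ≡ 3² = 9. So 29^16 ≡ 9 (mod 59).
h(30): Repeated squaring mod 59: 30^1 ≡ 30, 30^2 ≡ 30² = 900 ≡ 15, 30^4 ≡ 15² = 225 ≡ 48, 30^8 ≡ 48² = 2304 ≡ 3, 30^16 ≡ 3² = 9. So 30^16 ≡ 9 (mod 59).
So h(29) = h(30) = 9 while 29 ≠ 30, therefore h is not injective.
Since h is not injective, we determine |image(h)|. Computing x^16 mod 59 for each x (by repeated squaring, reducing mod 59 at every step), the values h(0), h(1), …, h(58) are: 0, 1, 46, 26, 51, 19, 16, 15, 45, 27, 48, 12, 28, 35, 41, 22, 5, 4, 3, 29, 25, 36, 21, 20, 49, 7, 17, 53, 57, 9, 9, 57, 53, 17, 7, 49, 20, 21, 36, 25, 29, 3, 4, 5, 22, 41, 35, 28, 12, 48, 27, 45, 15, 16, 19, 51, 26, 46, 1.
The distinct values are {0, 1, 3, 4, 5, 7, 9, 12, 15, 16, 17, 19, 20, 21, 22, 25, 26, 27, 28, 29, 35, 36, 41, 45, 46, 48, 49, 51, 53, 57}; there are 30 of them.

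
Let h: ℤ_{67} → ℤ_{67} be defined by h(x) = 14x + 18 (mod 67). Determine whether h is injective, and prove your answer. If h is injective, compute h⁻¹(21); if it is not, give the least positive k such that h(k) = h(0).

5

Recall that h is injective when h(u) = h(v) forces u = v.
If h(u) = h(v), then 14u ≡ 14v (mod 67). Because gcd(14, 67) = 1, we may cancel 14 to get u ≡ v (mod 67).
Hence h is injective.
We now compute 14⁻¹ mod 67 explicitly. Euclid's algorithm: 67 = 4·14 + 11, 14 = 1·11 + 3, 11 = 3·3 + 2, 3 = 1·2 + 1; back-substituting gives 1 = 24·14 − 5·67, so 14⁻¹ ≡ 24 (mod 67).
Since h is injective, we compute h⁻¹(21): solve 14x + 18 ≡ 21 (mod 67), i.e. 14x ≡ 3 (mod 67).
Multiplying by 14⁻¹ = 24 gives x ≡ 24·3 = 72 = 1·67 + 5 ≡ 5 (mod 67).
Check: h(5) = 14·5 + 18 = 88 = 1·67 + 21 ≡ 21 (mod 67).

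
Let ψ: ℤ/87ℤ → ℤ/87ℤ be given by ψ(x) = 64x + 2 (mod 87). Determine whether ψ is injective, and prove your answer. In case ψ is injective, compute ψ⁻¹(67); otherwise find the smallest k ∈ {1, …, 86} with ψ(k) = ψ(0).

35

Suppose ψ(x_1) = ψ(x_2) in ℤ/87ℤ. Then 64x_1 + 2 ≡ 64x_2 + 2 (mod 87), thus 64(x_1 − x_2) ≡ 0 (mod 87).
Since gcd(64, 87) = 1, 64 is invertible modulo 87, so x_1 − x_2 ≡ 0 (mod 87), i.e. x_1 = x_2.
Therefore ψ is injective.
We now compute 64⁻¹ mod 87 explicitly. Euclid's algorithm: 87 = 1·64 + 23, 64 = 2·23 + 18, 23 = 1·18 + 5, 18 = 3·5 + 3, 5 = 1·3 + 2, 3 = 1·2 + 1; back-substituting gives 1 = 34·64 − 25·87, so 64⁻¹ ≡ 34 (mod 87).
Since ψ is injective, we compute ψ⁻¹(67): solve 64x + 2 ≡ 67 (mod 87), i.e. 64x ≡ 65 (mod 87).
Multiplying by 64⁻¹ = 34 gives x ≡ 34·65 = 2210 = 25·87 + 35 ≡ 35 (mod 87).
Check: ψ(35) = 64·35 + 2 = 2242 = 25·87 + 67 ≡ 67 (mod 87).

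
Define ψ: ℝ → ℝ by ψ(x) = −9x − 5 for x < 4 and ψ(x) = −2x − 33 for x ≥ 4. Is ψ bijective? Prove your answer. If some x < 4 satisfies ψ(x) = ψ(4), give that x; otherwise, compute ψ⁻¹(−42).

9/2

Both pieces are strictly decreasing (slopes −9 and −2), so each is injective on its own interval.
The left piece maps (−∞, 4) onto (−41, ∞); the right piece maps [4, ∞) onto (−∞, −41].
Since −41 = −41, the images partition ℝ: ψ is injective and surjective, hence bijective.
Because the two images are disjoint, no x < 4 has ψ(x) = ψ(4), so we compute ψ⁻¹(−42): −42 lies in (−∞, −41], so solve −2x − 33 = −42: x = (−42 + 33)/(−2) = 9/2.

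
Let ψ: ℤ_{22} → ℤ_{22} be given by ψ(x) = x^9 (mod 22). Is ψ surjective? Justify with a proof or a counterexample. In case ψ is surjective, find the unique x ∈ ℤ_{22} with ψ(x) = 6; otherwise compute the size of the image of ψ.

Computing x^9 mod 22 for each x (by repeated squaring, reducing mod 22 at every step), the values ψ(0), ψ(1), …, ψ(21) are: 0, 1, 6, 15, 14, 9, 2, 19, 18, 5, 10, 11, 12, 17, 4, 3, 20, 13, 8, 7, 16, 21.
Every element of ℤ_{22} appears exactly once in this list, so ψ is a bijection, and in particular surjective.
Since ψ is surjective, we read off the preimage of 6 from the same table: ψ(2) = 6, so ψ⁻¹(6) = 2.

2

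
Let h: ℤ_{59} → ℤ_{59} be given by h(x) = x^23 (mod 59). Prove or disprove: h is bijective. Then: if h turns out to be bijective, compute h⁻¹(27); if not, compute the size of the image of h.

16

Since 59 is prime, the nonzero elements of ℤ_{59} form a cyclic group of order 58.
As gcd(23, 58) = 1, raising to the 23rd power is a bijection on this group: if s^23 ≡ t^23 then (st^{−1})^23 = 1, and the only element of order dividing gcd(23, 58) = 1 is 1, so s = t.
With h(0) = 0 this makes h injective on all of ℤ_{59}, hence bijective (finite equal-size domain and codomain). In particular h is bijective.
Since h is bijective, we find the preimage of 27. The inverse of x ↦ x^23 on (ℤ_{59})^× is x ↦ x^53, because 23·53 = 1219 = 21·58 + 1 ≡ 1 (mod 58) and x^{58} = 1 for x ≠ 0 (Fermat). So h⁻¹(27) = 27^53 mod 59.
Repeated squaring mod 59: 27^1 ≡ 27, 27^2 ≡ 27² = 729 ≡ 21, 27^4 ≡ 21² = 441 ≡ 28, 27^8 ≡ 28² = 784 ≡ 17, 27^16 ≡ 17² = 289 ≡ 53, 27^32 ≡ 53² = 2809 ≡ 36. Since 53 = 32 + 16 + 4 + 1, 27^53 ≡ 36·53·28·27: 36·53 = 1908 ≡ 20, then 20·28 = 560 ≡ 29, then 29·27 = 783 ≡ 16. So 27^53 ≡ 16 (mod 59).
Hence h⁻¹(27) = 16.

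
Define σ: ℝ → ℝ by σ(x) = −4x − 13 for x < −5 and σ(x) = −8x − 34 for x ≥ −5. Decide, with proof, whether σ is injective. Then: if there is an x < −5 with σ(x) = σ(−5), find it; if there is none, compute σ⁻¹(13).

-13/2

Both pieces are strictly decreasing (slopes −4 and −8), so each is injective on its own interval.
The left piece maps (−∞, −5) onto (7, ∞); the right piece maps [−5, ∞) onto (−∞, 6].
These images are disjoint, so no value is attained by both pieces. So σ is injective.
Because the two images are disjoint, no x < −5 has σ(x) = σ(−5), so we compute σ⁻¹(13): 13 lies in (7, ∞), so solve −4x − 13 = 13: x = (13 + 13)/(−4) = −13/2.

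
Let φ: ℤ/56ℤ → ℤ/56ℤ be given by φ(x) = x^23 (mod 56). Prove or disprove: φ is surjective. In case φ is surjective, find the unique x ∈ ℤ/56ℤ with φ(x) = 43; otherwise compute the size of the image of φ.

φ(0) = 0^23 = 0.
φ(14): Repeated squaring mod 56: 14^1 ≡ 14, 14^2 ≡ 14² = 196 ≡ 28, 14^4 ≡ 28² = 784 ≡ 0, 14^8 ≡ 0² = 0, 14^16 ≡ 0² = 0. Since 23 = 16 + 4 + 2 + 1, 14^23 ≡ 0·0·28·14: 0·0 = 0, then 0·28 = 0, then 0·14 = 0. So 14^23 ≡ 0 (mod 56).
So φ(0) = φ(14) = 0 while 0 ≠ 14, so φ is not injective.
A non-injective map from the 56-element set ℤ/56ℤ to itself takes at most 55 distinct values, so it cannot be surjective. Therefore φ is not surjective.
Since φ is not surjective, we determine |image(φ)|. Computing x^23 mod 56 for each x (by repeated squaring, reducing mod 56 at every step), the values φ(0), φ(1), …, φ(55) are: 0, 1, 32, 19, 16, 45, 48, 7, 8, 25, 40, 51, 24, 13, 0, 15, 32, 33, 16, 3, 48, 21, 8, 39, 40, 9, 24, 27, 0, 29, 32, 47, 16, 17, 48, 35, 8, 53, 40, 23, 24, 41, 0, 43, 32, 5, 16, 31, 48, 49, 8, 11, 40, 37, 24, 55.
The distinct values are {0, 1, 3, 5, 7, 8, 9, 11, 13, 15, 16, 17, 19, 21, 23, 24, 25, 27, 29, 31, 32, 33, 35, 37, 39, 40, 41, 43, 45, 47, 48, 49, 51, 53, 55}; there are 35 of them.

35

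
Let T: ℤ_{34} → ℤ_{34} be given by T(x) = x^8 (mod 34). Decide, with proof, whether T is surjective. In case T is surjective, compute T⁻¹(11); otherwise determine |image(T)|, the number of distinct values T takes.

T(2): Repeated squaring mod 34: 2^1 ≡ 2, 2^2 ≡ 2² = 4, 2^4 ≡ 4² = 16, 2^8 ≡ 16² = 256 ≡ 18. So 2^8 ≡ 18 (mod 34).
T(4): Repeated squaring mod 34: 4^1 ≡ 4, 4^2 ≡ 4² = 16, 4^4 ≡ 16² = 256 ≡ 18, 4^8 ≡ 18² = 324 ≡ 18. So 4^8 ≡ 18 (mod 34).
So T(2) = T(4) = 18 while 2 ≠ 4, thus T is not injective.
A non-injective map from the 34-element set ℤ_{34} to itself takes at most 33 distinct values, so it cannot be surjective. Therefore T is not surjective.
Since T is not surjective, we determine |image(T)|. Computing x^8 mod 34 for each x (by repeated squaring, reducing mod 34 at every step), the values T(0), T(1), …, T(33) are: 0, 1, 18, 33, 18, 33, 16, 33, 18, 1, 16, 33, 16, 1, 16, 1, 18, 17, 18, 1, 16, 1, 16, 33, 16, 1, 18, 33, 16, 33, 18, 33, 18, 1.
The distinct values are {0, 1, 16, 17, 18, 33}; there are 6 of them.

6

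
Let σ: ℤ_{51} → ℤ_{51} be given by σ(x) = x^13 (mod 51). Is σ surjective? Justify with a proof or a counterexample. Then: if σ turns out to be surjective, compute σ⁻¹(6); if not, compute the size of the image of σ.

24

Computing x^13 mod 51 for each x (by repeated squaring, reducing mod 51 at every step), the values σ(0), σ(1), …, σ(50) are: 0, 1, 32, 12, 4, 20, 27, 40, 26, 42, 28, 41, 48, 13, 5, 36, 16, 17, 18, 49, 29, 21, 37, 44, 6, 43, 8, 45, 7, 14, 30, 22, 2, 33, 34, 35, 15, 46, 38, 3, 10, 23, 9, 25, 11, 24, 31, 47, 39, 19, 50.
Every element of ℤ_{51} appears exactly once in this list, so σ is a bijection, and in particular surjective.
Since σ is surjective, we read off the preimage of 6 from the same table: σ(24) = 6, so σ⁻¹(6) = 24.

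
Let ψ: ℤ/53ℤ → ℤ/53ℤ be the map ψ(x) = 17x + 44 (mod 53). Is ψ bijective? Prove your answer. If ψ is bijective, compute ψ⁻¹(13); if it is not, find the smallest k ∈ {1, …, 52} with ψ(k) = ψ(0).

Recall: ψ is injective when ψ(a) = ψ(b) forces a = b.
Suppose ψ(a) = ψ(b) in ℤ/53ℤ. Then 17a + 44 ≡ 17b + 44 (mod 53), so 17(a − b) ≡ 0 (mod 53).
Since gcd(17, 53) = 1, 17 is invertible modulo 53, hence a − b ≡ 0 (mod 53), i.e. a = b.
We now compute 17⁻¹ mod 53 explicitly. Euclid's algorithm: 53 = 3·17 + 2, 17 = 8·2 + 1; back-substituting gives 1 = 25·17 − 8·53, so 17⁻¹ ≡ 25 (mod 53).
For any y ∈ ℤ/53ℤ, x = 25(y − 44) mod 53 satisfies ψ(x) = 17·25(y − 44) + 44 ≡ y (since 17·25 ≡ 1 mod 53). So every y has a preimage.
Thus ψ is bijective.
Since ψ is bijective, we find ψ⁻¹(13): we need 17x ≡ 13 − 44 ≡ 22 (mod 53). Using 17⁻¹ = 25: x ≡ 25·22 = 550 = 10·53 + 20, so x = 20.
Check: ψ(20) = 17·20 + 44 = 384 = 7·53 + 13 ≡ 13 (mod 53).

20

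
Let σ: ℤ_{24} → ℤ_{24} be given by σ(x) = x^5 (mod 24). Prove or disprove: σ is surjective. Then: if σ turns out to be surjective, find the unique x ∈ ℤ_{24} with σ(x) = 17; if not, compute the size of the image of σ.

σ(0) = 0^5 = 0.
σ(6): Repeated squaring mod 24: 6^1 ≡ 6, 6^2 ≡ 6² = 36 ≡ 12, 6^4 ≡ 12² = 144 ≡ 0. Since 5 = 4 + 1, 6^5 ≡ 0·6: 0·6 = 0. So 6^5 ≡ 0 (mod 24).
So σ(0) = σ(6) = 0 while 0 ≠ 6, so σ is not injective.
A non-injective map from the 24-element set ℤ_{24} to itself takes at most 23 distinct values, so it cannot be surjective. Thus σ is not surjective.
Since σ is not surjective, we determine |image(σ)|. Computing x^5 mod 24 for each x (by repeated squaring, reducing mod 24 at every step), the values σ(0), σ(1), …, σ(23) are: 0, 1, 8, 3, 16, 5, 0, 7, 8, 9, 16, 11, 0, 13, 8, 15, 16, 17, 0, 19, 8, 21, 16, 23.
The distinct values are {0, 1, 3, 5, 7, 8, 9, 11, 13, 15, 16, 17, 19, 21, 23}; there are 15 of them.

15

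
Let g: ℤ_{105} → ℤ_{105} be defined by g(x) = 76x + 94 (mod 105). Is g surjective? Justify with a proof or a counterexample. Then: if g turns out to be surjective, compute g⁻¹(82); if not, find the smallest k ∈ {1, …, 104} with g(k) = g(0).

Since gcd(76, 105) = 1, 76 is invertible modulo 105. Euclid's algorithm: 105 = 1·76 + 29, 76 = 2·29 + 18, 29 = 1·18 + 11, 18 = 1·11 + 7, 11 = 1·7 + 4, 7 = 1·4 + 3, 4 = 1·3 + 1; back-substituting gives 1 = 76·76 − 55·105, so 76⁻¹ ≡ 76 (mod 105).
Then y ↦ 76(y − 94) is a two-sided inverse to g, so every y ∈ ℤ_{105} has a preimage.
Therefore g is surjective.
Since g is surjective, we find g⁻¹(82): we need 76x ≡ 82 − 94 ≡ 93 (mod 105). Using 76⁻¹ = 76: x ≡ 76·93 = 7068 = 67·105 + 33, so x = 33.
Check: g(33) = 76·33 + 94 = 2602 = 24·105 + 82 ≡ 82 (mod 105).

33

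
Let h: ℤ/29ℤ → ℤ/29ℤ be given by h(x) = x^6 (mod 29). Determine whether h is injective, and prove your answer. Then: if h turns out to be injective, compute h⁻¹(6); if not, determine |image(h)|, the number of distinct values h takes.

h(14): Repeated squaring mod 29: 14^1 ≡ 14, 14^2 ≡ 14² = 196 ≡ 22, 14^4 ≡ 22² = 484 ≡ 20. Since 6 = 4 + 2, 14^6 ≡ 20·22: 20·22 = 440 ≡ 5. So 14^6 ≡ 5 (mod 29).
h(15): Repeated squaring mod 29: 15^1 ≡ 15, 15^2 ≡ 15² = 225 ≡ 22, 15^4 ≡ 22² = 484 ≡ 20. Since 6 = 4 + 2, 15^6 ≡ 20·22: 20·22 = 440 ≡ 5. So 15^6 ≡ 5 (mod 29).
So h(14) = h(15) = 5 while 14 ≠ 15, therefore h is not injective.
Since h is not injective, we determine |image(h)|. Computing x^6 mod 29 for each x (by repeated squaring, reducing mod 29 at every step), the values h(0), h(1), …, h(28) are: 0, 1, 6, 4, 7, 23, 24, 25, 13, 16, 22, 9, 28, 20, 5, 5, 20, 28, 9, 22, 16, 13, 25, 24, 23, 7, 4, 6, 1.
The distinct values are {0, 1, 4, 5, 6, 7, 9, 13, 16, 20, 22, 23, 24, 25, 28}; there are 15 of them.

15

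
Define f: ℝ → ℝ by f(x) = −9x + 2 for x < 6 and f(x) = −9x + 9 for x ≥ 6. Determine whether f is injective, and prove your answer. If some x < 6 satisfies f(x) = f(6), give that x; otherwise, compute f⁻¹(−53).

47/9

Both pieces are strictly decreasing (slopes −9 and −9), so each is injective on its own interval.
The left piece maps (−∞, 6) onto (−52, ∞); the right piece maps [6, ∞) onto (−∞, −45].
These images overlap. In particular f(6) = −45 (right piece), and solving −9x + 2 = −45 on the left piece gives x = 47/9 < 6.
So f(47/9) = f(6) with 47/9 ≠ 6, and f is not injective. This x = 47/9 is the requested value below 6.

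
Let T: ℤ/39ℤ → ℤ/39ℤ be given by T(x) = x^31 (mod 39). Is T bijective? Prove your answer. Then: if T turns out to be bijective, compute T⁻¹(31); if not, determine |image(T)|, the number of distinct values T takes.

Computing x^31 mod 39 for each x (by repeated squaring, reducing mod 39 at every step), the values T(0), T(1), …, T(38) are: 0, 1, 11, 3, 4, 8, 33, 19, 5, 9, 10, 2, 12, 13, 14, 24, 16, 17, 21, 7, 32, 18, 22, 23, 15, 25, 26, 27, 37, 29, 30, 34, 20, 6, 31, 35, 36, 28, 38.
Every element of ℤ/39ℤ appears exactly once in this list, so T is a bijection, and in particular bijective.
Since T is bijective, we read off the preimage of 31 from the same table: T(34) = 31, so T⁻¹(31) = 34.

34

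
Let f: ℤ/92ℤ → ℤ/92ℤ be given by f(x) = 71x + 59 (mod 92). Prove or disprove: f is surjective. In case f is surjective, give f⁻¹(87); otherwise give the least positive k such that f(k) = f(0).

60

Since gcd(71, 92) = 1, 71 is invertible modulo 92. Euclid's algorithm: 92 = 1·71 + 21, 71 = 3·21 + 8, 21 = 2·8 + 5, 8 = 1·5 + 3, 5 = 1·3 + 2, 3 = 1·2 + 1; back-substituting gives 1 = 35·71 − 27·92, so 71⁻¹ ≡ 35 (mod 92).
Then y ↦ 35(y − 59) is a two-sided inverse to f, so every y ∈ ℤ/92ℤ has a preimage.
Thus f is surjective.
Since f is surjective, we find f⁻¹(87): we need 71x ≡ 87 − 59 ≡ 28 (mod 92). Using 71⁻¹ = 35: x ≡ 35·28 = 980 = 10·92 + 60, so x = 60.
Check: f(60) = 71·60 + 59 = 4319 = 46·92 + 87 ≡ 87 (mod 92).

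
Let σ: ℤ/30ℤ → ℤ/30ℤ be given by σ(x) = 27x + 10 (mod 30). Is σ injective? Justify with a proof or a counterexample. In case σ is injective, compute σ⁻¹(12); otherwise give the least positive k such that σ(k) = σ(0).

Recall that σ is injective when σ(s) = σ(t) forces s = t.
We have gcd(27, 30) = 3 > 1. Taking s = 0 and t = 10: σ(0) = 10 and σ(10) = 27·10 + 10 = 280 ≡ 10 (mod 30).
So σ(0) = σ(10) while 0 ≠ 10, thus σ is not injective.
Since σ is not injective, we find the least positive k with σ(k) = σ(0): this means 27k ≡ 0 (mod 30), i.e. 30 ∣ 27k. Since gcd(27, 30) = 3, dividing through by 3 this holds exactly when 10 ∣ 9k, and as gcd(9, 10) = 1, exactly when 10 ∣ k.
The smallest positive such k is 10.

10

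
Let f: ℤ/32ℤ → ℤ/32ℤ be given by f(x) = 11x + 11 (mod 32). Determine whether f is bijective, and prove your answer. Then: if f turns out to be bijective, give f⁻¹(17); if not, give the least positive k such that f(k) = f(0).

18

Suppose f(x_1) = f(x_2) in ℤ/32ℤ. Then 11x_1 + 11 ≡ 11x_2 + 11 (mod 32), thus 11(x_1 − x_2) ≡ 0 (mod 32).
Since gcd(11, 32) = 1, 11 is invertible modulo 32, hence x_1 − x_2 ≡ 0 (mod 32), i.e. x_1 = x_2.
We now compute 11⁻¹ mod 32 explicitly. Euclid's algorithm: 32 = 2·11 + 10, 11 = 1·10 + 1; back-substituting gives 1 = 3·11 − 1·32, so 11⁻¹ ≡ 3 (mod 32).
For any y ∈ ℤ/32ℤ, x = 3(y − 11) mod 32 satisfies f(x) = 11·3(y − 11) + 11 ≡ y (since 11·3 ≡ 1 mod 32). So every y has a preimage.
Therefore f is bijective.
Since f is bijective, we find f⁻¹(17): we need 11x ≡ 17 − 11 ≡ 6 (mod 32). Using 11⁻¹ = 3: x ≡ 3·6 = 18, so x = 18.
Check: f(18) = 11·18 + 11 = 209 = 6·32 + 17 ≡ 17 (mod 32).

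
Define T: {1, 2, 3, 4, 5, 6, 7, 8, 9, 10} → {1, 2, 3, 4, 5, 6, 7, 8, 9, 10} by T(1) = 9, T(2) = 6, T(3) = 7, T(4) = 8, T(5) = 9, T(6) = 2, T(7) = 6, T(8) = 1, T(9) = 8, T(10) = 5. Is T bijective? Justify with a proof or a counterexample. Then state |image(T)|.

7

T(1) = 9 = T(5) with 1 ≠ 5, so T is not injective, hence not bijective.
The image of T is {1, 2, 5, 6, 7, 8, 9}, which has 7 elements.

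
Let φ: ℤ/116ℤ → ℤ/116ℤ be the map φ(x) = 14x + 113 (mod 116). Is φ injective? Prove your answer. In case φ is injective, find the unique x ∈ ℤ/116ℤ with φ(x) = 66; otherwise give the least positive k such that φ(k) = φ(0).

58

Recall that φ is injective if φ(a) = φ(b) implies a = b.
We have gcd(14, 116) = 2 > 1. Taking a = 0 and b = 58: φ(0) = 113 and φ(58) = 14·58 + 113 = 925 ≡ 113 (mod 116).
So φ(0) = φ(58) while 0 ≠ 58, so φ is not injective.
Since φ is not injective, we find the least positive k with φ(k) = φ(0): this means 14k ≡ 0 (mod 116), i.e. 116 ∣ 14k. Since gcd(14, 116) = 2, dividing through by 2 this holds exactly when 58 ∣ 7k, and as gcd(7, 58) = 1, exactly when 58 ∣ k.
The smallest positive such k is 58.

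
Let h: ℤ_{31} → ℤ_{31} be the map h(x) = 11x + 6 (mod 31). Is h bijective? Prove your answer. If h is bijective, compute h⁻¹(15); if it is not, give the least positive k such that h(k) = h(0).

If h(u) = h(v), then 11u ≡ 11v (mod 31). Because gcd(11, 31) = 1, we may cancel 11 to get u ≡ v (mod 31).
We now compute 11⁻¹ mod 31 explicitly. Euclid's algorithm: 31 = 2·11 + 9, 11 = 1·9 + 2, 9 = 4·2 + 1; back-substituting gives 1 = 17·11 − 6·31, so 11⁻¹ ≡ 17 (mod 31).
For any y ∈ ℤ_{31}, x = 17(y − 6) mod 31 satisfies h(x) = 11·17(y − 6) + 6 ≡ y (since 11·17 ≡ 1 mod 31). So every y has a preimage.
Therefore h is bijective.
Since h is bijective, we compute h⁻¹(15): solve 11x + 6 ≡ 15 (mod 31), i.e. 11x ≡ 9 (mod 31).
Multiplying by 11⁻¹ = 17 gives x ≡ 17·9 = 153 = 4·31 + 29 ≡ 29 (mod 31).
Check: h(29) = 11·29 + 6 = 325 = 10·31 + 15 ≡ 15 (mod 31).

29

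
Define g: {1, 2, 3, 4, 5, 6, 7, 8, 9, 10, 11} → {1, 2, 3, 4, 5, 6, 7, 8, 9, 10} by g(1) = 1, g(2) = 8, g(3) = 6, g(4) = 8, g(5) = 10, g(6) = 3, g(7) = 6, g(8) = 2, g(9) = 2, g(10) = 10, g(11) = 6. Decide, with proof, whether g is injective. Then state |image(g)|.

6

g(2) = 8 = g(4) with 2 ≠ 4, so g is not injective.
The image of g is {1, 2, 3, 6, 8, 10}, which has 6 elements.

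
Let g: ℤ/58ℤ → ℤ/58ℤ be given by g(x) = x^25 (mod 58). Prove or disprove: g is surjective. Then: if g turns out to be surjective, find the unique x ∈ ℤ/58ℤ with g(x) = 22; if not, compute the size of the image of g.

38

Computing x^25 mod 58 for each x (by repeated squaring, reducing mod 58 at every step), the values g(0), g(1), …, g(57) are: 0, 1, 40, 43, 34, 13, 38, 23, 26, 51, 56, 19, 12, 33, 50, 37, 54, 17, 10, 31, 36, 3, 6, 49, 16, 53, 44, 47, 28, 29, 30, 11, 14, 5, 42, 9, 52, 55, 22, 27, 48, 41, 4, 21, 8, 25, 46, 39, 2, 7, 32, 35, 20, 45, 24, 15, 18, 57.
Every element of ℤ/58ℤ appears exactly once in this list, so g is a bijection, and in particular surjective.
Since g is surjective, we read off the preimage of 22 from the same table: g(38) = 22, so g⁻¹(22) = 38.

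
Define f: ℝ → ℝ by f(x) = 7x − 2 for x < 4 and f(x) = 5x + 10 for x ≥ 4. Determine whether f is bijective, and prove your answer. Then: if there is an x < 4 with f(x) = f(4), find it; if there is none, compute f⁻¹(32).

22/5

Both pieces are strictly increasing (slopes 7 and 5), so each is injective on its own interval.
The left piece maps (−∞, 4) onto (−∞, 26); the right piece maps [4, ∞) onto [30, ∞).
The images leave a gap (26 has no preimage), so f is not surjective, hence not bijective.
Because the two images are disjoint, no x < 4 has f(x) = f(4), so we compute f⁻¹(32): 32 lies in [30, ∞), so solve 5x + 10 = 32: x = (32 − 10)/5 = 22/5.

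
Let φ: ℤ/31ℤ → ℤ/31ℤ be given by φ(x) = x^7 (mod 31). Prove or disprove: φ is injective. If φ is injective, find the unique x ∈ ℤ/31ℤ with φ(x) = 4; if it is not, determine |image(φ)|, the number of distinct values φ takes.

2

Since 31 is prime, the nonzero elements of ℤ/31ℤ form a cyclic group of order 30.
As gcd(7, 30) = 1, raising to the 7th power is a bijection on this group: if u^7 ≡ v^7 then (uv^{−1})^7 = 1, and the only element of order dividing gcd(7, 30) = 1 is 1, so u = v.
With φ(0) = 0 this makes φ injective on all of ℤ/31ℤ, hence bijective (finite equal-size domain and codomain). In particular φ is injective.
Since φ is injective, we find the preimage of 4. The inverse of x ↦ x^7 on (ℤ/31ℤ)^× is x ↦ x^13, because 7·13 = 91 = 3·30 + 1 ≡ 1 (mod 30) and x^{30} = 1 for x ≠ 0 (Fermat). So φ⁻¹(4) = 4^13 mod 31.
Repeated squaring mod 31: 4^1 ≡ 4, 4^2 ≡ 4² = 16, 4^4 ≡ 16² = 256 ≡ 8, 4^8 ≡ 8² = 64 ≡ 2. Since 13 = 8 + 4 + 1, 4^13 ≡ 2·8·4: 2·8 = 16, then 16·4 = 64 ≡ 2. So 4^13 ≡ 2 (mod 31).
Hence φ⁻¹(4) = 2.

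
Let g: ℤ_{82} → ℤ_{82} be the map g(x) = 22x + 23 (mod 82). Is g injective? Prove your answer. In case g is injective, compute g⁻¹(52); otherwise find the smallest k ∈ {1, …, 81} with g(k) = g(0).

41

We have gcd(22, 82) = 2 > 1. Taking a = 0 and b = 41: g(0) = 23 and g(41) = 22·41 + 23 = 925 ≡ 23 (mod 82).
So g(0) = g(41) while 0 ≠ 41, therefore g is not injective.
Since g is not injective, we find the least positive k with g(k) = g(0): this means 22k ≡ 0 (mod 82), i.e. 82 ∣ 22k. Since gcd(22, 82) = 2, dividing through by 2 this holds exactly when 41 ∣ 11k, and as gcd(11, 41) = 1, exactly when 41 ∣ k.
The smallest positive such k is 41.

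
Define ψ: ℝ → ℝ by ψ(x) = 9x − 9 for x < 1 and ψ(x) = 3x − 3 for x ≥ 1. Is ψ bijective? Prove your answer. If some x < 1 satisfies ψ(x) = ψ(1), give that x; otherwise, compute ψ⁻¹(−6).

Both pieces are strictly increasing (slopes 9 and 3), so each is injective on its own interval.
The left piece maps (−∞, 1) onto (−∞, 0); the right piece maps [1, ∞) onto [0, ∞).
Since 0 = 0, the images partition ℝ: ψ is injective and surjective, hence bijective.
Because the two images are disjoint, no x < 1 has ψ(x) = ψ(1), so we compute ψ⁻¹(−6): −6 lies in (−∞, 0), so solve 9x − 9 = −6: x = (−6 + 9)/9 = 1/3.

1/3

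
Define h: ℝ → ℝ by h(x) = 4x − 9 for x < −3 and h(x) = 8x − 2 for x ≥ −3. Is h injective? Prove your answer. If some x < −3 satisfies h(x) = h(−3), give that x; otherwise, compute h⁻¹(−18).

-17/4

Both pieces are strictly increasing (slopes 4 and 8), so each is injective on its own interval.
The left piece maps (−∞, −3) onto (−∞, −21); the right piece maps [−3, ∞) onto [−26, ∞).
These images overlap. In particular h(−3) = −26 (right piece), and solving 4x − 9 = −26 on the left piece gives x = −17/4 < −3.
So h(−17/4) = h(−3) with −17/4 ≠ −3, and h is not injective. This x = −17/4 is the requested value below −3.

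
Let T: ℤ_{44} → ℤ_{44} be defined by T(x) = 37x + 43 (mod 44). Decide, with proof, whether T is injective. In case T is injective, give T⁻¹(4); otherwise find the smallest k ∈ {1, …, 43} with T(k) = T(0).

37

If T(s) = T(t), then 37s ≡ 37t (mod 44). Because gcd(37, 44) = 1, we may cancel 37 to get s ≡ t (mod 44).
Thus T is injective.
We now compute 37⁻¹ mod 44 explicitly. Euclid's algorithm: 44 = 1·37 + 7, 37 = 5·7 + 2, 7 = 3·2 + 1; back-substituting gives 1 = 25·37 − 21·44, so 37⁻¹ ≡ 25 (mod 44).
Since T is injective, we find T⁻¹(4): we need 37x ≡ 4 − 43 ≡ 5 (mod 44). Using 37⁻¹ = 25: x ≡ 25·5 = 125 = 2·44 + 37, so x = 37.
Check: T(37) = 37·37 + 43 = 1412 = 32·44 + 4 ≡ 4 (mod 44).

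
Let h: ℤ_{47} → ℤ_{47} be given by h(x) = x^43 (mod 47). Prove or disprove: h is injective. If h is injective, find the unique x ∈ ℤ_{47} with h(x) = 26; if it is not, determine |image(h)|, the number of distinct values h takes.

15

Since 47 is prime, the nonzero elements of ℤ_{47} form a cyclic group of order 46.
As gcd(43, 46) = 1, raising to the 43rd power is a bijection on this group: if u^43 ≡ v^43 then (uv^{−1})^43 = 1, and the only element of order dividing gcd(43, 46) = 1 is 1, so u = v.
With h(0) = 0 this makes h injective on all of ℤ_{47}, hence bijective (finite equal-size domain and codomain). In particular h is injective.
Since h is injective, we find the preimage of 26. The inverse of x ↦ x^43 on (ℤ_{47})^× is x ↦ x^15, because 43·15 = 645 = 14·46 + 1 ≡ 1 (mod 46) and x^{46} = 1 for x ≠ 0 (Fermat). So h⁻¹(26) = 26^15 mod 47.
Repeated squaring mod 47: 26^1 ≡ 26, 26^2 ≡ 26² = 676 ≡ 18, 26^4 ≡ 18² = 324 ≡ 42, 26^8 ≡ 42² = 1764 ≡ 25. Since 15 = 8 + 4 + 2 + 1, 26^15 ≡ 25·42·18·26: 25·42 = 1050 ≡ 16, then 16·18 = 288 ≡ 6, then 6·26 = 156 ≡ 15. So 26^15 ≡ 15 (mod 47).
Hence h⁻¹(26) = 15.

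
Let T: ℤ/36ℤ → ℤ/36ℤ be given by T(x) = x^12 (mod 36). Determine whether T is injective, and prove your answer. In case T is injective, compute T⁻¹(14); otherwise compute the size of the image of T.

4

T(2): Repeated squaring mod 36: 2^1 ≡ 2, 2^2 ≡ 2² = 4, 2^4 ≡ 4² = 16, 2^8 ≡ 16² = 256 ≡ 4. Since 12 = 8 + 4, 2^12 ≡ 4·16: 4·16 = 64 ≡ 28. So 2^12 ≡ 28 (mod 36).
T(4): Repeated squaring mod 36: 4^1 ≡ 4, 4^2 ≡ 4² = 16, 4^4 ≡ 16² = 256 ≡ 4, 4^8 ≡ 4² = 16. Since 12 = 8 + 4, 4^12 ≡ 16·4: 16·4 = 64 ≡ 28. So 4^12 ≡ 28 (mod 36).
So T(2) = T(4) = 28 while 2 ≠ 4, therefore T is not injective.
Since T is not injective, we determine |image(T)|. Computing x^12 mod 36 for each x (by repeated squaring, reducing mod 36 at every step), the values T(0), T(1), …, T(35) are: 0, 1, 28, 9, 28, 1, 0, 1, 28, 9, 28, 1, 0, 1, 28, 9, 28, 1, 0, 1, 28, 9, 28, 1, 0, 1, 28, 9, 28, 1, 0, 1, 28, 9, 28, 1.
The distinct values are {0, 1, 9, 28}; there are 4 of them.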